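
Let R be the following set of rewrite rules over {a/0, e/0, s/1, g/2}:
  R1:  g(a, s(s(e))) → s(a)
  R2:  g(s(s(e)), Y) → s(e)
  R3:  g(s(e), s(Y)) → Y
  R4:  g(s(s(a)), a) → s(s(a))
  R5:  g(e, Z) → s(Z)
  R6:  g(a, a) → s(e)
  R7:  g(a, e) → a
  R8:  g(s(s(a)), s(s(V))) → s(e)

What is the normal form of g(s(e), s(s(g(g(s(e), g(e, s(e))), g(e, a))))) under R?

s(a)

1. g(s(e), s(s(g(g(s(e), g(e, s(e))), g(e, a)))))  →  s(g(g(s(e), g(e, s(e))), g(e, a)))   [R3 at ε]
2. s(g(g(s(e), g(e, s(e))), g(e, a)))  →  s(g(g(s(e), s(s(e))), g(e, a)))   [R5 at 1.1.2]
3. s(g(g(s(e), s(s(e))), g(e, a)))  →  s(g(s(e), g(e, a)))   [R3 at 1.1]
4. s(g(s(e), g(e, a)))  →  s(g(s(e), s(a)))   [R5 at 1.2]
5. s(g(s(e), s(a)))  →  s(a)   [R3 at 1]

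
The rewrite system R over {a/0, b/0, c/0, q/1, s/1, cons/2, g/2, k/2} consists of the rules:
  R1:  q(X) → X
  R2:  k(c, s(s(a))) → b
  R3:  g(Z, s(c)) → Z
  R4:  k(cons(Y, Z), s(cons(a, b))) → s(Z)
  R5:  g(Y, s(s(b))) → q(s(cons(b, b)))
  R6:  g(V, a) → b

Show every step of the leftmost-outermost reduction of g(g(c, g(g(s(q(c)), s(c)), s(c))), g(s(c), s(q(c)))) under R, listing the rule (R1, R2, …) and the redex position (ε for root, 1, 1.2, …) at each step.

1. g(g(c, g(g(s(q(c)), s(c)), s(c))), g(s(c), s(q(c))))  →  g(g(c, g(s(q(c)), s(c))), g(s(c), s(q(c))))   [R3 at 1.2]
2. g(g(c, g(s(q(c)), s(c))), g(s(c), s(q(c))))  →  g(g(c, s(q(c))), g(s(c), s(q(c))))   [R3 at 1.2]
3. g(g(c, s(q(c))), g(s(c), s(q(c))))  →  g(g(c, s(c)), g(s(c), s(q(c))))   [R1 at 1.2.1]
4. g(g(c, s(c)), g(s(c), s(q(c))))  →  g(c, g(s(c), s(q(c))))   [R3 at 1]
5. g(c, g(s(c), s(q(c))))  →  g(c, g(s(c), s(c)))   [R1 at 2.2.1]
6. g(c, g(s(c), s(c)))  →  g(c, s(c))   [R3 at 2]
7. g(c, s(c))  →  c   [R3 at ε]

c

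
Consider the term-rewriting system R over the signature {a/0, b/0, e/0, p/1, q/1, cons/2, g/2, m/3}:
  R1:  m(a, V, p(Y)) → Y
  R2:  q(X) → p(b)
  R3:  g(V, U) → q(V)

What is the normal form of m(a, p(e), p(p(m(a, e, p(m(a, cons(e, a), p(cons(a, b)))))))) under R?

1. m(a, p(e), p(p(m(a, e, p(m(a, cons(e, a), p(cons(a, b))))))))  →  p(m(a, e, p(m(a, cons(e, a), p(cons(a, b))))))   [R1 at ε]
2. p(m(a, e, p(m(a, cons(e, a), p(cons(a, b))))))  →  p(m(a, cons(e, a), p(cons(a, b))))   [R1 at 1]
3. p(m(a, cons(e, a), p(cons(a, b))))  →  p(cons(a, b))   [R1 at 1]

p(cons(a, b))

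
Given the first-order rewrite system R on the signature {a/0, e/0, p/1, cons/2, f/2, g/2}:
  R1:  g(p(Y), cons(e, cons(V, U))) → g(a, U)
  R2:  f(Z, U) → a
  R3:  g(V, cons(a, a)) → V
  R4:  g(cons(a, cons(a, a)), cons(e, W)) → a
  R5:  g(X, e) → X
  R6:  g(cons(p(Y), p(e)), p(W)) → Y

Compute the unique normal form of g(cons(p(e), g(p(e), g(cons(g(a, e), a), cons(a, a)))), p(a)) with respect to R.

e

1. g(cons(p(e), g(p(e), g(cons(g(a, e), a), cons(a, a)))), p(a))  →  g(cons(p(e), g(p(e), cons(g(a, e), a))), p(a))   [R3 at 1.2.2]
2. g(cons(p(e), g(p(e), cons(g(a, e), a))), p(a))  →  g(cons(p(e), g(p(e), cons(a, a))), p(a))   [R5 at 1.2.2.1]
3. g(cons(p(e), g(p(e), cons(a, a))), p(a))  →  g(cons(p(e), p(e)), p(a))   [R3 at 1.2]
4. g(cons(p(e), p(e)), p(a))  →  e   [R6 at ε]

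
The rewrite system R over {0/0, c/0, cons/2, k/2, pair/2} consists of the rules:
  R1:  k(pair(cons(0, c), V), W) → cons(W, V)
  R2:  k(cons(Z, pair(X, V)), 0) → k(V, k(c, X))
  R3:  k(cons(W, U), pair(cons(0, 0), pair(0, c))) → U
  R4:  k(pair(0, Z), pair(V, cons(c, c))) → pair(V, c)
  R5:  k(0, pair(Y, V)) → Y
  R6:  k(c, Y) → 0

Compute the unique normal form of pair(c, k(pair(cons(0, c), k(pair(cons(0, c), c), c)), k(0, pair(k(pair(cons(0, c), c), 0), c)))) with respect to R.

1. pair(c, k(pair(cons(0, c), k(pair(cons(0, c), c), c)), k(0, pair(k(pair(cons(0, c), c), 0), c))))  →  pair(c, cons(k(0, pair(k(pair(cons(0, c), c), 0), c)), k(pair(cons(0, c), c), c)))   [R1 at 2]
2. pair(c, cons(k(0, pair(k(pair(cons(0, c), c), 0), c)), k(pair(cons(0, c), c), c)))  →  pair(c, cons(k(pair(cons(0, c), c), 0), k(pair(cons(0, c), c), c)))   [R5 at 2.1]
3. pair(c, cons(k(pair(cons(0, c), c), 0), k(pair(cons(0, c), c), c)))  →  pair(c, cons(cons(0, c), k(pair(cons(0, c), c), c)))   [R1 at 2.1]
4. pair(c, cons(cons(0, c), k(pair(cons(0, c), c), c)))  →  pair(c, cons(cons(0, c), cons(c, c)))   [R1 at 2.2]

pair(c, cons(cons(0, c), cons(c, c)))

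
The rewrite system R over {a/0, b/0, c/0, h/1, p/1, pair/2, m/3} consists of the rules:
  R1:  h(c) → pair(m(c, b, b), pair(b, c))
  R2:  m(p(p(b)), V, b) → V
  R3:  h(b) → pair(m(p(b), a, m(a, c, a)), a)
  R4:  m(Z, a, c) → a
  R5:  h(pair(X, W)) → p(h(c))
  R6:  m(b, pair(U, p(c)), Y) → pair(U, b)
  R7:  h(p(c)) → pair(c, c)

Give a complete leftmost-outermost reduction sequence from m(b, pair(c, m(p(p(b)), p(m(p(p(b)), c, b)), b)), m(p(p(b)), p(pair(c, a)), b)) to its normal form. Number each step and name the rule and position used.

1. m(b, pair(c, m(p(p(b)), p(m(p(p(b)), c, b)), b)), m(p(p(b)), p(pair(c, a)), b))  →  m(b, pair(c, p(m(p(p(b)), c, b))), m(p(p(b)), p(pair(c, a)), b))   [R2 at 2.2]
2. m(b, pair(c, p(m(p(p(b)), c, b))), m(p(p(b)), p(pair(c, a)), b))  →  m(b, pair(c, p(c)), m(p(p(b)), p(pair(c, a)), b))   [R2 at 2.2.1]
3. m(b, pair(c, p(c)), m(p(p(b)), p(pair(c, a)), b))  →  pair(c, b)   [R6 at ε]

pair(c, b)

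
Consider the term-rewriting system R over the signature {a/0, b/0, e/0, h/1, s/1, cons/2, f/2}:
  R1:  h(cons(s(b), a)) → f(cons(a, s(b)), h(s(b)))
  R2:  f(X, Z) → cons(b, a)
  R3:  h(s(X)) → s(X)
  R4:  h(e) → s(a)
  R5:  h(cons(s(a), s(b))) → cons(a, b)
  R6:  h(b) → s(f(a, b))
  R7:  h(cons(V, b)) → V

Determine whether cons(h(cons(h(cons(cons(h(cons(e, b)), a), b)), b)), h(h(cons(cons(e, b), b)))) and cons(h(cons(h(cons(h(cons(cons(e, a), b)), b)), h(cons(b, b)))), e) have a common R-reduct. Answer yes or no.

Reduce t₁ = cons(h(cons(h(cons(cons(h(cons(e, b)), a), b)), b)), h(h(cons(cons(e, b), b)))):
1. cons(h(cons(h(cons(cons(h(cons(e, b)), a), b)), b)), h(h(cons(cons(e, b), b))))  →  cons(h(cons(cons(h(cons(e, b)), a), b)), h(h(cons(cons(e, b), b))))   [R7 at 1]
2. cons(h(cons(cons(h(cons(e, b)), a), b)), h(h(cons(cons(e, b), b))))  →  cons(cons(h(cons(e, b)), a), h(h(cons(cons(e, b), b))))   [R7 at 1]
3. cons(cons(h(cons(e, b)), a), h(h(cons(cons(e, b), b))))  →  cons(cons(e, a), h(h(cons(cons(e, b), b))))   [R7 at 1.1]
4. cons(cons(e, a), h(h(cons(cons(e, b), b))))  →  cons(cons(e, a), h(cons(e, b)))   [R7 at 2.1]
5. cons(cons(e, a), h(cons(e, b)))  →  cons(cons(e, a), e)   [R7 at 2]

Reduce t₂ = cons(h(cons(h(cons(h(cons(cons(e, a), b)), b)), h(cons(b, b)))), e):
1. cons(h(cons(h(cons(h(cons(cons(e, a), b)), b)), h(cons(b, b)))), e)  →  cons(h(cons(h(cons(cons(e, a), b)), h(cons(b, b)))), e)   [R7 at 1.1.1]
2. cons(h(cons(h(cons(cons(e, a), b)), h(cons(b, b)))), e)  →  cons(h(cons(cons(e, a), h(cons(b, b)))), e)   [R7 at 1.1.1]
3. cons(h(cons(cons(e, a), h(cons(b, b)))), e)  →  cons(h(cons(cons(e, a), b)), e)   [R7 at 1.1.2]
4. cons(h(cons(cons(e, a), b)), e)  →  cons(cons(e, a), e)   [R7 at 1]

yes — NF(t₁) = cons(cons(e, a), e), NF(t₂) = cons(cons(e, a), e)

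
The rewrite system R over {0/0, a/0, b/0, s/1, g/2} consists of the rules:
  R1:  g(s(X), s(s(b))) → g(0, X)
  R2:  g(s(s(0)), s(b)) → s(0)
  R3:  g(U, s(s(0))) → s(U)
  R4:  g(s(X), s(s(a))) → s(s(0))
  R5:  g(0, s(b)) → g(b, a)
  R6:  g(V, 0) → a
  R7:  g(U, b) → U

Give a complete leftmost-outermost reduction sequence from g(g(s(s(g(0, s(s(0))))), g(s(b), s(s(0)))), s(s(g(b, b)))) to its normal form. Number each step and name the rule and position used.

1. g(g(s(s(g(0, s(s(0))))), g(s(b), s(s(0)))), s(s(g(b, b))))  →  g(g(s(s(s(0))), g(s(b), s(s(0)))), s(s(g(b, b))))   [R3 at 1.1.1.1]
2. g(g(s(s(s(0))), g(s(b), s(s(0)))), s(s(g(b, b))))  →  g(g(s(s(s(0))), s(s(b))), s(s(g(b, b))))   [R3 at 1.2]
3. g(g(s(s(s(0))), s(s(b))), s(s(g(b, b))))  →  g(g(0, s(s(0))), s(s(g(b, b))))   [R1 at 1]
4. g(g(0, s(s(0))), s(s(g(b, b))))  →  g(s(0), s(s(g(b, b))))   [R3 at 1]
5. g(s(0), s(s(g(b, b))))  →  g(s(0), s(s(b)))   [R7 at 2.1.1]
6. g(s(0), s(s(b)))  →  g(0, 0)   [R1 at ε]
7. g(0, 0)  →  a   [R6 at ε]

a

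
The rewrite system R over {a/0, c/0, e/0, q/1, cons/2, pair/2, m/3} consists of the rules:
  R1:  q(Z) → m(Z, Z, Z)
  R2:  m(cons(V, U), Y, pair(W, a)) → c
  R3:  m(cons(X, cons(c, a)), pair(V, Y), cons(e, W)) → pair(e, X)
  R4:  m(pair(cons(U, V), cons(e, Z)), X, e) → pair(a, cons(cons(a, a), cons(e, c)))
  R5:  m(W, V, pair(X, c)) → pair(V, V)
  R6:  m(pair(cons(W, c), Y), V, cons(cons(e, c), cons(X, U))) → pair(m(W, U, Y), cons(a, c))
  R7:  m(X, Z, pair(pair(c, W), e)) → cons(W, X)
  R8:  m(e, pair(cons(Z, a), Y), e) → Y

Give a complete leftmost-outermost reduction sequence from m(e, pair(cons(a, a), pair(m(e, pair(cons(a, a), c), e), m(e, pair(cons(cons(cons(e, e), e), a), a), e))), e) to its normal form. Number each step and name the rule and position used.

pair(c, a)

1. m(e, pair(cons(a, a), pair(m(e, pair(cons(a, a), c), e), m(e, pair(cons(cons(cons(e, e), e), a), a), e))), e)  →  pair(m(e, pair(cons(a, a), c), e), m(e, pair(cons(cons(cons(e, e), e), a), a), e))   [R8 at ε]
2. pair(m(e, pair(cons(a, a), c), e), m(e, pair(cons(cons(cons(e, e), e), a), a), e))  →  pair(c, m(e, pair(cons(cons(cons(e, e), e), a), a), e))   [R8 at 1]
3. pair(c, m(e, pair(cons(cons(cons(e, e), e), a), a), e))  →  pair(c, a)   [R8 at 2]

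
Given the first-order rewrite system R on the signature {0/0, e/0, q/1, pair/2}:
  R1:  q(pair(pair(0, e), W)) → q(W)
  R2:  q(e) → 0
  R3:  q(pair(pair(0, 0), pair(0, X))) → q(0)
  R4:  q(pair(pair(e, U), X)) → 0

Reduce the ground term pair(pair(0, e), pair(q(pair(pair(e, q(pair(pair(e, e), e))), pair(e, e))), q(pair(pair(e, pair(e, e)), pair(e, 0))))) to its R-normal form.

pair(pair(0, e), pair(0, 0))

1. pair(pair(0, e), pair(q(pair(pair(e, q(pair(pair(e, e), e))), pair(e, e))), q(pair(pair(e, pair(e, e)), pair(e, 0)))))  →  pair(pair(0, e), pair(0, q(pair(pair(e, pair(e, e)), pair(e, 0)))))   [R4 at 2.1]
2. pair(pair(0, e), pair(0, q(pair(pair(e, pair(e, e)), pair(e, 0)))))  →  pair(pair(0, e), pair(0, 0))   [R4 at 2.2]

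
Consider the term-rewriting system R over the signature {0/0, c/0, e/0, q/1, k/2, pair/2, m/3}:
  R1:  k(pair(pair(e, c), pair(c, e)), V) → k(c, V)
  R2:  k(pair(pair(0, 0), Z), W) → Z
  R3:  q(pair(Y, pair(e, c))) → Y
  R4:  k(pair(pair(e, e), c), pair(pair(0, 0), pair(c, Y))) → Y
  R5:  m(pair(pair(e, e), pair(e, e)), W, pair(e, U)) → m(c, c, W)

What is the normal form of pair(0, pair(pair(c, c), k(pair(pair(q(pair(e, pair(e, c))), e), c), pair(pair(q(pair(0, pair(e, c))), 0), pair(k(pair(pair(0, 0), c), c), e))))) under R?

1. pair(0, pair(pair(c, c), k(pair(pair(q(pair(e, pair(e, c))), e), c), pair(pair(q(pair(0, pair(e, c))), 0), pair(k(pair(pair(0, 0), c), c), e)))))  →  pair(0, pair(pair(c, c), k(pair(pair(e, e), c), pair(pair(q(pair(0, pair(e, c))), 0), pair(k(pair(pair(0, 0), c), c), e)))))   [R3 at 2.2.1.1.1]
2. pair(0, pair(pair(c, c), k(pair(pair(e, e), c), pair(pair(q(pair(0, pair(e, c))), 0), pair(k(pair(pair(0, 0), c), c), e)))))  →  pair(0, pair(pair(c, c), k(pair(pair(e, e), c), pair(pair(0, 0), pair(k(pair(pair(0, 0), c), c), e)))))   [R3 at 2.2.2.1.1]
3. pair(0, pair(pair(c, c), k(pair(pair(e, e), c), pair(pair(0, 0), pair(k(pair(pair(0, 0), c), c), e)))))  →  pair(0, pair(pair(c, c), k(pair(pair(e, e), c), pair(pair(0, 0), pair(c, e)))))   [R2 at 2.2.2.2.1]
4. pair(0, pair(pair(c, c), k(pair(pair(e, e), c), pair(pair(0, 0), pair(c, e)))))  →  pair(0, pair(pair(c, c), e))   [R4 at 2.2]

pair(0, pair(pair(c, c), e))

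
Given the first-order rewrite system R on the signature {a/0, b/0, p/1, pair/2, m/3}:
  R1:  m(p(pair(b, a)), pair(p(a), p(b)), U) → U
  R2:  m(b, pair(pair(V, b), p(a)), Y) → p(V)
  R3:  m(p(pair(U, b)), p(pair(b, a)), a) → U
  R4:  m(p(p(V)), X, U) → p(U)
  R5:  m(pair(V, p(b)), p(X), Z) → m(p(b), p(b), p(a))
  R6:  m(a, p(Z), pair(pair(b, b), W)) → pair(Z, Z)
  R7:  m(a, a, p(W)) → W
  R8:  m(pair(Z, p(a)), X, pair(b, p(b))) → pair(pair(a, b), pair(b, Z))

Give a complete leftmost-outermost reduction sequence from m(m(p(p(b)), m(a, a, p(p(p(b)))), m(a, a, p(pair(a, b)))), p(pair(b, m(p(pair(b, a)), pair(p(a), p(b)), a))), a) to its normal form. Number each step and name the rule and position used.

1. m(m(p(p(b)), m(a, a, p(p(p(b)))), m(a, a, p(pair(a, b)))), p(pair(b, m(p(pair(b, a)), pair(p(a), p(b)), a))), a)  →  m(p(m(a, a, p(pair(a, b)))), p(pair(b, m(p(pair(b, a)), pair(p(a), p(b)), a))), a)   [R4 at 1]
2. m(p(m(a, a, p(pair(a, b)))), p(pair(b, m(p(pair(b, a)), pair(p(a), p(b)), a))), a)  →  m(p(pair(a, b)), p(pair(b, m(p(pair(b, a)), pair(p(a), p(b)), a))), a)   [R7 at 1.1]
3. m(p(pair(a, b)), p(pair(b, m(p(pair(b, a)), pair(p(a), p(b)), a))), a)  →  m(p(pair(a, b)), p(pair(b, a)), a)   [R1 at 2.1.2]
4. m(p(pair(a, b)), p(pair(b, a)), a)  →  a   [R3 at ε]

a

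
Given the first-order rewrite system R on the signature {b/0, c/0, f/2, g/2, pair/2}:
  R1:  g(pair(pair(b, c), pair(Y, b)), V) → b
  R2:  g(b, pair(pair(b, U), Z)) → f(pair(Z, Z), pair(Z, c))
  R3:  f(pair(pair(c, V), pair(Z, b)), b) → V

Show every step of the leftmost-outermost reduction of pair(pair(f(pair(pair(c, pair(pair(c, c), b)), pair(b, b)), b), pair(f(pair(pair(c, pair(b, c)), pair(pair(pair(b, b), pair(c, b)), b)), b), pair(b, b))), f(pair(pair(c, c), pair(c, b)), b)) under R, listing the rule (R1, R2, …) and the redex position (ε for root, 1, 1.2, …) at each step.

pair(pair(pair(pair(c, c), b), pair(pair(b, c), pair(b, b))), c)

1. pair(pair(f(pair(pair(c, pair(pair(c, c), b)), pair(b, b)), b), pair(f(pair(pair(c, pair(b, c)), pair(pair(pair(b, b), pair(c, b)), b)), b), pair(b, b))), f(pair(pair(c, c), pair(c, b)), b))  →  pair(pair(pair(pair(c, c), b), pair(f(pair(pair(c, pair(b, c)), pair(pair(pair(b, b), pair(c, b)), b)), b), pair(b, b))), f(pair(pair(c, c), pair(c, b)), b))   [R3 at 1.1]
2. pair(pair(pair(pair(c, c), b), pair(f(pair(pair(c, pair(b, c)), pair(pair(pair(b, b), pair(c, b)), b)), b), pair(b, b))), f(pair(pair(c, c), pair(c, b)), b))  →  pair(pair(pair(pair(c, c), b), pair(pair(b, c), pair(b, b))), f(pair(pair(c, c), pair(c, b)), b))   [R3 at 1.2.1]
3. pair(pair(pair(pair(c, c), b), pair(pair(b, c), pair(b, b))), f(pair(pair(c, c), pair(c, b)), b))  →  pair(pair(pair(pair(c, c), b), pair(pair(b, c), pair(b, b))), c)   [R3 at 2]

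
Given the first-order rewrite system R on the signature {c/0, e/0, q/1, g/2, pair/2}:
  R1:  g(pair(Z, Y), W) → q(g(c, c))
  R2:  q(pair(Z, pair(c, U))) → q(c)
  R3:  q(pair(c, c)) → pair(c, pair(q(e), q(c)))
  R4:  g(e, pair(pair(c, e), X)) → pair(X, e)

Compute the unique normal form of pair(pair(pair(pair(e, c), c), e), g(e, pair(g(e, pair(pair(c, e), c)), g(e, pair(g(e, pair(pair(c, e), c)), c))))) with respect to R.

pair(pair(pair(pair(e, c), c), e), pair(pair(c, e), e))

1. pair(pair(pair(pair(e, c), c), e), g(e, pair(g(e, pair(pair(c, e), c)), g(e, pair(g(e, pair(pair(c, e), c)), c)))))  →  pair(pair(pair(pair(e, c), c), e), g(e, pair(pair(c, e), g(e, pair(g(e, pair(pair(c, e), c)), c)))))   [R4 at 2.2.1]
2. pair(pair(pair(pair(e, c), c), e), g(e, pair(pair(c, e), g(e, pair(g(e, pair(pair(c, e), c)), c)))))  →  pair(pair(pair(pair(e, c), c), e), pair(g(e, pair(g(e, pair(pair(c, e), c)), c)), e))   [R4 at 2]
3. pair(pair(pair(pair(e, c), c), e), pair(g(e, pair(g(e, pair(pair(c, e), c)), c)), e))  →  pair(pair(pair(pair(e, c), c), e), pair(g(e, pair(pair(c, e), c)), e))   [R4 at 2.1.2.1]
4. pair(pair(pair(pair(e, c), c), e), pair(g(e, pair(pair(c, e), c)), e))  →  pair(pair(pair(pair(e, c), c), e), pair(pair(c, e), e))   [R4 at 2.1]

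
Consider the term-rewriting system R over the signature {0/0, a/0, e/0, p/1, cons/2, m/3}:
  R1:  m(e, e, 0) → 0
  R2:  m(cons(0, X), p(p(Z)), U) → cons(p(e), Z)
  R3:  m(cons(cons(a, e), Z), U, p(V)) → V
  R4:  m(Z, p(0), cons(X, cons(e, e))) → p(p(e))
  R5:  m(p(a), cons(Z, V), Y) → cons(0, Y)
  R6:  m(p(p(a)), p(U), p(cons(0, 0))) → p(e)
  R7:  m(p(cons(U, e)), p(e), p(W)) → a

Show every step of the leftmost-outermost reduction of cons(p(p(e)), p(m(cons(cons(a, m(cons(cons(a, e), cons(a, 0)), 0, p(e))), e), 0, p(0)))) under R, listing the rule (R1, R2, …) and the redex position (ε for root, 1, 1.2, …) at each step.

1. cons(p(p(e)), p(m(cons(cons(a, m(cons(cons(a, e), cons(a, 0)), 0, p(e))), e), 0, p(0))))  →  cons(p(p(e)), p(m(cons(cons(a, e), e), 0, p(0))))   [R3 at 2.1.1.1.2]
2. cons(p(p(e)), p(m(cons(cons(a, e), e), 0, p(0))))  →  cons(p(p(e)), p(0))   [R3 at 2.1]

cons(p(p(e)), p(0))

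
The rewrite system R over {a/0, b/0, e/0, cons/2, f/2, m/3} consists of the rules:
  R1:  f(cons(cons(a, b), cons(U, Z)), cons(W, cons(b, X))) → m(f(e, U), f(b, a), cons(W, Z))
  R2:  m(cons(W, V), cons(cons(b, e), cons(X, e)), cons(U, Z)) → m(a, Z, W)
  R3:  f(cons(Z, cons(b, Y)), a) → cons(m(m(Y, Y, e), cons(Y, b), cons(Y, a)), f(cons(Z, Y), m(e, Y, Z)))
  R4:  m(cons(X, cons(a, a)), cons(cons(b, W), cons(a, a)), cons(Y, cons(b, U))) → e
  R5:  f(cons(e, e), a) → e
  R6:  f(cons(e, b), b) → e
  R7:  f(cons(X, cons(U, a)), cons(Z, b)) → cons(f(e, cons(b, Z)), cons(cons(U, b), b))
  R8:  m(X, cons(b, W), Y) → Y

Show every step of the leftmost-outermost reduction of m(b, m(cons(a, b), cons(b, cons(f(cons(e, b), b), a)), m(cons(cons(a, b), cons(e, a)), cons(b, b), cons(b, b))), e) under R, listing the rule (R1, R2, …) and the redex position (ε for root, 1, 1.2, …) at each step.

1. m(b, m(cons(a, b), cons(b, cons(f(cons(e, b), b), a)), m(cons(cons(a, b), cons(e, a)), cons(b, b), cons(b, b))), e)  →  m(b, m(cons(cons(a, b), cons(e, a)), cons(b, b), cons(b, b)), e)   [R8 at 2]
2. m(b, m(cons(cons(a, b), cons(e, a)), cons(b, b), cons(b, b)), e)  →  m(b, cons(b, b), e)   [R8 at 2]
3. m(b, cons(b, b), e)  →  e   [R8 at ε]

e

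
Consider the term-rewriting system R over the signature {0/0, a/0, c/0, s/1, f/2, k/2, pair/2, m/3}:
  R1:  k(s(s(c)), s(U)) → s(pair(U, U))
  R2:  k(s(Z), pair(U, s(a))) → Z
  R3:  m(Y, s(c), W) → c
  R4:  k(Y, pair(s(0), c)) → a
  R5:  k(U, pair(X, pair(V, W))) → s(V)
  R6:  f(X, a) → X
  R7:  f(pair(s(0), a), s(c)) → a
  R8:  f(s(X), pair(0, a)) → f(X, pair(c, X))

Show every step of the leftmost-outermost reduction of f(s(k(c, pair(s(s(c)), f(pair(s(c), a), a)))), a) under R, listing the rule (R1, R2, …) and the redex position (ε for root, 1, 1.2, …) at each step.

s(s(s(c)))

1. f(s(k(c, pair(s(s(c)), f(pair(s(c), a), a)))), a)  →  s(k(c, pair(s(s(c)), f(pair(s(c), a), a))))   [R6 at ε]
2. s(k(c, pair(s(s(c)), f(pair(s(c), a), a))))  →  s(k(c, pair(s(s(c)), pair(s(c), a))))   [R6 at 1.2.2]
3. s(k(c, pair(s(s(c)), pair(s(c), a))))  →  s(s(s(c)))   [R5 at 1]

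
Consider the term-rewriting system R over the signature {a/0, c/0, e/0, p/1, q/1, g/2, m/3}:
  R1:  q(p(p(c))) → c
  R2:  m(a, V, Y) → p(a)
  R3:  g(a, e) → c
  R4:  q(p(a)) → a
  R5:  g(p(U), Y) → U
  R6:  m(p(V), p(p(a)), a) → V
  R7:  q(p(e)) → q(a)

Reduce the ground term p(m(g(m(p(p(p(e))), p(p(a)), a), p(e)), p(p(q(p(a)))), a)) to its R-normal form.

1. p(m(g(m(p(p(p(e))), p(p(a)), a), p(e)), p(p(q(p(a)))), a))  →  p(m(g(p(p(e)), p(e)), p(p(q(p(a)))), a))   [R6 at 1.1.1]
2. p(m(g(p(p(e)), p(e)), p(p(q(p(a)))), a))  →  p(m(p(e), p(p(q(p(a)))), a))   [R5 at 1.1]
3. p(m(p(e), p(p(q(p(a)))), a))  →  p(m(p(e), p(p(a)), a))   [R4 at 1.2.1.1]
4. p(m(p(e), p(p(a)), a))  →  p(e)   [R6 at 1]

p(e)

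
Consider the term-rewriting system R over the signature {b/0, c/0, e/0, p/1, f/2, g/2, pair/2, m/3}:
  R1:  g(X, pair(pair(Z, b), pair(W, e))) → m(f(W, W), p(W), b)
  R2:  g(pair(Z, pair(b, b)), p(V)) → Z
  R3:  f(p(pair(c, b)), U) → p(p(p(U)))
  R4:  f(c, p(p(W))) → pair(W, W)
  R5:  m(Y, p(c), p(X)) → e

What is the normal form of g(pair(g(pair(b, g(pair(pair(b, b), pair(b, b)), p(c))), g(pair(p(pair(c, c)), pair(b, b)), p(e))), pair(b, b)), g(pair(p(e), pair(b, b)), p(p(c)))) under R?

b

1. g(pair(g(pair(b, g(pair(pair(b, b), pair(b, b)), p(c))), g(pair(p(pair(c, c)), pair(b, b)), p(e))), pair(b, b)), g(pair(p(e), pair(b, b)), p(p(c))))  →  g(pair(g(pair(b, pair(b, b)), g(pair(p(pair(c, c)), pair(b, b)), p(e))), pair(b, b)), g(pair(p(e), pair(b, b)), p(p(c))))   [R2 at 1.1.1.2]
2. g(pair(g(pair(b, pair(b, b)), g(pair(p(pair(c, c)), pair(b, b)), p(e))), pair(b, b)), g(pair(p(e), pair(b, b)), p(p(c))))  →  g(pair(g(pair(b, pair(b, b)), p(pair(c, c))), pair(b, b)), g(pair(p(e), pair(b, b)), p(p(c))))   [R2 at 1.1.2]
3. g(pair(g(pair(b, pair(b, b)), p(pair(c, c))), pair(b, b)), g(pair(p(e), pair(b, b)), p(p(c))))  →  g(pair(b, pair(b, b)), g(pair(p(e), pair(b, b)), p(p(c))))   [R2 at 1.1]
4. g(pair(b, pair(b, b)), g(pair(p(e), pair(b, b)), p(p(c))))  →  g(pair(b, pair(b, b)), p(e))   [R2 at 2]
5. g(pair(b, pair(b, b)), p(e))  →  b   [R2 at ε]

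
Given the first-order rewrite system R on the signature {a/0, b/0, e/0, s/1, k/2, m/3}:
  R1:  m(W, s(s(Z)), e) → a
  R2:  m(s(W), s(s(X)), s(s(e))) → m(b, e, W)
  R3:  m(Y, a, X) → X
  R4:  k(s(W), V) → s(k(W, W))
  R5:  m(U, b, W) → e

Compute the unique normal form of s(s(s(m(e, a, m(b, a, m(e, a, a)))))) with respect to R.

s(s(s(a)))

1. s(s(s(m(e, a, m(b, a, m(e, a, a))))))  →  s(s(s(m(b, a, m(e, a, a)))))   [R3 at 1.1.1]
2. s(s(s(m(b, a, m(e, a, a)))))  →  s(s(s(m(e, a, a))))   [R3 at 1.1.1]
3. s(s(s(m(e, a, a))))  →  s(s(s(a)))   [R3 at 1.1.1]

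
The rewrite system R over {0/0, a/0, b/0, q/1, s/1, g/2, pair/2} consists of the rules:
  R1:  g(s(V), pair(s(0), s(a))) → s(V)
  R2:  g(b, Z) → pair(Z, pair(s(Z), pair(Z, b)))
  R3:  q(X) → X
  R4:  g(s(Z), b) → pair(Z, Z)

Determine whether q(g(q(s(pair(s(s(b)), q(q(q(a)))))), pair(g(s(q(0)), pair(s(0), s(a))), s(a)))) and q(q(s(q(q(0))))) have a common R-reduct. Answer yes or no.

Reduce t₁ = q(g(q(s(pair(s(s(b)), q(q(q(a)))))), pair(g(s(q(0)), pair(s(0), s(a))), s(a)))):
1. q(g(q(s(pair(s(s(b)), q(q(q(a)))))), pair(g(s(q(0)), pair(s(0), s(a))), s(a))))  →  g(q(s(pair(s(s(b)), q(q(q(a)))))), pair(g(s(q(0)), pair(s(0), s(a))), s(a)))   [R3 at ε]
2. g(q(s(pair(s(s(b)), q(q(q(a)))))), pair(g(s(q(0)), pair(s(0), s(a))), s(a)))  →  g(s(pair(s(s(b)), q(q(q(a))))), pair(g(s(q(0)), pair(s(0), s(a))), s(a)))   [R3 at 1]
3. g(s(pair(s(s(b)), q(q(q(a))))), pair(g(s(q(0)), pair(s(0), s(a))), s(a)))  →  g(s(pair(s(s(b)), q(q(a)))), pair(g(s(q(0)), pair(s(0), s(a))), s(a)))   [R3 at 1.1.2]
4. g(s(pair(s(s(b)), q(q(a)))), pair(g(s(q(0)), pair(s(0), s(a))), s(a)))  →  g(s(pair(s(s(b)), q(a))), pair(g(s(q(0)), pair(s(0), s(a))), s(a)))   [R3 at 1.1.2]
5. g(s(pair(s(s(b)), q(a))), pair(g(s(q(0)), pair(s(0), s(a))), s(a)))  →  g(s(pair(s(s(b)), a)), pair(g(s(q(0)), pair(s(0), s(a))), s(a)))   [R3 at 1.1.2]
6. g(s(pair(s(s(b)), a)), pair(g(s(q(0)), pair(s(0), s(a))), s(a)))  →  g(s(pair(s(s(b)), a)), pair(s(q(0)), s(a)))   [R1 at 2.1]
7. g(s(pair(s(s(b)), a)), pair(s(q(0)), s(a)))  →  g(s(pair(s(s(b)), a)), pair(s(0), s(a)))   [R3 at 2.1.1]
8. g(s(pair(s(s(b)), a)), pair(s(0), s(a)))  →  s(pair(s(s(b)), a))   [R1 at ε]

Reduce t₂ = q(q(s(q(q(0))))):
1. q(q(s(q(q(0)))))  →  q(s(q(q(0))))   [R3 at ε]
2. q(s(q(q(0))))  →  s(q(q(0)))   [R3 at ε]
3. s(q(q(0)))  →  s(q(0))   [R3 at 1]
4. s(q(0))  →  s(0)   [R3 at 1]

no — NF(t₁) = s(pair(s(s(b)), a)), NF(t₂) = s(0)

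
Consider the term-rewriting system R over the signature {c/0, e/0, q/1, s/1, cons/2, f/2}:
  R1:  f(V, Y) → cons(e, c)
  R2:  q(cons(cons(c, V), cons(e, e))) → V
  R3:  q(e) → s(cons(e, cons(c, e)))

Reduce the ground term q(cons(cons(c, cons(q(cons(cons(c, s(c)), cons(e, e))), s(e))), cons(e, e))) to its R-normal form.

cons(s(c), s(e))

1. q(cons(cons(c, cons(q(cons(cons(c, s(c)), cons(e, e))), s(e))), cons(e, e)))  →  cons(q(cons(cons(c, s(c)), cons(e, e))), s(e))   [R2 at ε]
2. cons(q(cons(cons(c, s(c)), cons(e, e))), s(e))  →  cons(s(c), s(e))   [R2 at 1]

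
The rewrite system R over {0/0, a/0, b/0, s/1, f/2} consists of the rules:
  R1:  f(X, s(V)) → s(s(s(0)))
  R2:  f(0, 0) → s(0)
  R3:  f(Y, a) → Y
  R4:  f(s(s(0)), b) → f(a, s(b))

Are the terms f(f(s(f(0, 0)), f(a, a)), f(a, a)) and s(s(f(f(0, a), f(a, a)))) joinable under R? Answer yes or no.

yes — NF(t₁) = s(s(0)), NF(t₂) = s(s(0))

Reduce t₁ = f(f(s(f(0, 0)), f(a, a)), f(a, a)):
1. f(f(s(f(0, 0)), f(a, a)), f(a, a))  →  f(f(s(s(0)), f(a, a)), f(a, a))   [R2 at 1.1.1]
2. f(f(s(s(0)), f(a, a)), f(a, a))  →  f(f(s(s(0)), a), f(a, a))   [R3 at 1.2]
3. f(f(s(s(0)), a), f(a, a))  →  f(s(s(0)), f(a, a))   [R3 at 1]
4. f(s(s(0)), f(a, a))  →  f(s(s(0)), a)   [R3 at 2]
5. f(s(s(0)), a)  →  s(s(0))   [R3 at ε]

Reduce t₂ = s(s(f(f(0, a), f(a, a)))):
1. s(s(f(f(0, a), f(a, a))))  →  s(s(f(0, f(a, a))))   [R3 at 1.1.1]
2. s(s(f(0, f(a, a))))  →  s(s(f(0, a)))   [R3 at 1.1.2]
3. s(s(f(0, a)))  →  s(s(0))   [R3 at 1.1]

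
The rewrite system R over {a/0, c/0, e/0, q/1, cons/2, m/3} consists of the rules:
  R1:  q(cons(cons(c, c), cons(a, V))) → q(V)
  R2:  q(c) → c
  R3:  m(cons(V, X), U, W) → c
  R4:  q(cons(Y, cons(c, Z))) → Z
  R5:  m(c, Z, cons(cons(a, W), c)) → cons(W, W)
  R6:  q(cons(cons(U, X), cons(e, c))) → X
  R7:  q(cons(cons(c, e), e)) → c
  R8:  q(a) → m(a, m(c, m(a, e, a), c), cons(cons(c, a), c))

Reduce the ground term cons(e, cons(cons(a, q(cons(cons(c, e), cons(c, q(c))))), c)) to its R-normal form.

cons(e, cons(cons(a, c), c))

1. cons(e, cons(cons(a, q(cons(cons(c, e), cons(c, q(c))))), c))  →  cons(e, cons(cons(a, q(c)), c))   [R4 at 2.1.2]
2. cons(e, cons(cons(a, q(c)), c))  →  cons(e, cons(cons(a, c), c))   [R2 at 2.1.2]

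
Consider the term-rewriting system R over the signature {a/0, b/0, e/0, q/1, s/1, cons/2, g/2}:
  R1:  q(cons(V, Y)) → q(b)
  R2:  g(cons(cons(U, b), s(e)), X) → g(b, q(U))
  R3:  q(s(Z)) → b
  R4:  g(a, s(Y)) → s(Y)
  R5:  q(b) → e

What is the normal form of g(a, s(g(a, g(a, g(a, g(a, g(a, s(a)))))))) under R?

s(s(a))

1. g(a, s(g(a, g(a, g(a, g(a, g(a, s(a))))))))  →  s(g(a, g(a, g(a, g(a, g(a, s(a)))))))   [R4 at ε]
2. s(g(a, g(a, g(a, g(a, g(a, s(a)))))))  →  s(g(a, g(a, g(a, g(a, s(a))))))   [R4 at 1.2.2.2.2]
3. s(g(a, g(a, g(a, g(a, s(a))))))  →  s(g(a, g(a, g(a, s(a)))))   [R4 at 1.2.2.2]
4. s(g(a, g(a, g(a, s(a)))))  →  s(g(a, g(a, s(a))))   [R4 at 1.2.2]
5. s(g(a, g(a, s(a))))  →  s(g(a, s(a)))   [R4 at 1.2]
6. s(g(a, s(a)))  →  s(s(a))   [R4 at 1]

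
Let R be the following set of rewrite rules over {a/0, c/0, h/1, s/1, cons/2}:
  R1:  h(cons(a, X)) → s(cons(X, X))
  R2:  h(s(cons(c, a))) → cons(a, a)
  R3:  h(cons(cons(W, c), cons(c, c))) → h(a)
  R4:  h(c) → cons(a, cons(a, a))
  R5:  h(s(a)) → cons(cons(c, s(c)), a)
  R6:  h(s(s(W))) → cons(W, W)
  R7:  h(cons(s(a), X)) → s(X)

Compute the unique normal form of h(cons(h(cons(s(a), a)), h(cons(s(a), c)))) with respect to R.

1. h(cons(h(cons(s(a), a)), h(cons(s(a), c))))  →  h(cons(s(a), h(cons(s(a), c))))   [R7 at 1.1]
2. h(cons(s(a), h(cons(s(a), c))))  →  s(h(cons(s(a), c)))   [R7 at ε]
3. s(h(cons(s(a), c)))  →  s(s(c))   [R7 at 1]

s(s(c))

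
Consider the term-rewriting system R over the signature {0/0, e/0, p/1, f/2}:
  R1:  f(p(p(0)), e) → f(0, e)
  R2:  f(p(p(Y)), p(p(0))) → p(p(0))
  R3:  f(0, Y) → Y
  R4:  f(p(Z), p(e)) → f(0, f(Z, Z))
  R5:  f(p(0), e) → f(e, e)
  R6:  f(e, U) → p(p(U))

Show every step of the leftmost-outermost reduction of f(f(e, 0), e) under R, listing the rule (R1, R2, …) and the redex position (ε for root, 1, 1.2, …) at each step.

1. f(f(e, 0), e)  →  f(p(p(0)), e)   [R6 at 1]
2. f(p(p(0)), e)  →  f(0, e)   [R1 at ε]
3. f(0, e)  →  e   [R3 at ε]

e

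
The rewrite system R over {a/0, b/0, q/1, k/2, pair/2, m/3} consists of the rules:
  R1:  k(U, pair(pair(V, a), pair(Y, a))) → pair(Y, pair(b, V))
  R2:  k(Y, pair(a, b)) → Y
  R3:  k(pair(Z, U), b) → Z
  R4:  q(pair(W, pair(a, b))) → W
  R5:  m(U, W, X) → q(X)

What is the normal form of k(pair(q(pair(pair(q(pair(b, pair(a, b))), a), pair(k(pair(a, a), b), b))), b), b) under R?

pair(b, a)

1. k(pair(q(pair(pair(q(pair(b, pair(a, b))), a), pair(k(pair(a, a), b), b))), b), b)  →  q(pair(pair(q(pair(b, pair(a, b))), a), pair(k(pair(a, a), b), b)))   [R3 at ε]
2. q(pair(pair(q(pair(b, pair(a, b))), a), pair(k(pair(a, a), b), b)))  →  q(pair(pair(b, a), pair(k(pair(a, a), b), b)))   [R4 at 1.1.1]
3. q(pair(pair(b, a), pair(k(pair(a, a), b), b)))  →  q(pair(pair(b, a), pair(a, b)))   [R3 at 1.2.1]
4. q(pair(pair(b, a), pair(a, b)))  →  pair(b, a)   [R4 at ε]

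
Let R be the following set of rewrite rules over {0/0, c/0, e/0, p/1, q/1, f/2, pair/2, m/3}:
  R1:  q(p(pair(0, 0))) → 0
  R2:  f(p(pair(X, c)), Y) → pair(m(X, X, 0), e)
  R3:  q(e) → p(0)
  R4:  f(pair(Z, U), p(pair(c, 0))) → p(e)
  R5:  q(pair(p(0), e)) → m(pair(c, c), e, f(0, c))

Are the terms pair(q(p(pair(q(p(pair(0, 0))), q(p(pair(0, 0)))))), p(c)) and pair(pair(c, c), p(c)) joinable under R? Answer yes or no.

Reduce t₁ = pair(q(p(pair(q(p(pair(0, 0))), q(p(pair(0, 0)))))), p(c)):
1. pair(q(p(pair(q(p(pair(0, 0))), q(p(pair(0, 0)))))), p(c))  →  pair(q(p(pair(0, q(p(pair(0, 0)))))), p(c))   [R1 at 1.1.1.1]
2. pair(q(p(pair(0, q(p(pair(0, 0)))))), p(c))  →  pair(q(p(pair(0, 0))), p(c))   [R1 at 1.1.1.2]
3. pair(q(p(pair(0, 0))), p(c))  →  pair(0, p(c))   [R1 at 1]

Reduce t₂ = pair(pair(c, c), p(c)):

no — NF(t₁) = pair(0, p(c)), NF(t₂) = pair(pair(c, c), p(c))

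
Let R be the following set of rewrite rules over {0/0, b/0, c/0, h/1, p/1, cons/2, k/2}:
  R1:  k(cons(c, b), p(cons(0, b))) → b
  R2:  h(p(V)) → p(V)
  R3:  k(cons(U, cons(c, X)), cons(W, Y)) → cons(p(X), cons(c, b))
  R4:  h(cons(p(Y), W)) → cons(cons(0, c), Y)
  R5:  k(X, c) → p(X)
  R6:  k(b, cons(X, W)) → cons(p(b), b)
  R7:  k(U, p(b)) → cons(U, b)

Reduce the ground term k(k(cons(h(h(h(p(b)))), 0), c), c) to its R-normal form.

1. k(k(cons(h(h(h(p(b)))), 0), c), c)  →  p(k(cons(h(h(h(p(b)))), 0), c))   [R5 at ε]
2. p(k(cons(h(h(h(p(b)))), 0), c))  →  p(p(cons(h(h(h(p(b)))), 0)))   [R5 at 1]
3. p(p(cons(h(h(h(p(b)))), 0)))  →  p(p(cons(h(h(p(b))), 0)))   [R2 at 1.1.1.1.1]
4. p(p(cons(h(h(p(b))), 0)))  →  p(p(cons(h(p(b)), 0)))   [R2 at 1.1.1.1]
5. p(p(cons(h(p(b)), 0)))  →  p(p(cons(p(b), 0)))   [R2 at 1.1.1]

p(p(cons(p(b), 0)))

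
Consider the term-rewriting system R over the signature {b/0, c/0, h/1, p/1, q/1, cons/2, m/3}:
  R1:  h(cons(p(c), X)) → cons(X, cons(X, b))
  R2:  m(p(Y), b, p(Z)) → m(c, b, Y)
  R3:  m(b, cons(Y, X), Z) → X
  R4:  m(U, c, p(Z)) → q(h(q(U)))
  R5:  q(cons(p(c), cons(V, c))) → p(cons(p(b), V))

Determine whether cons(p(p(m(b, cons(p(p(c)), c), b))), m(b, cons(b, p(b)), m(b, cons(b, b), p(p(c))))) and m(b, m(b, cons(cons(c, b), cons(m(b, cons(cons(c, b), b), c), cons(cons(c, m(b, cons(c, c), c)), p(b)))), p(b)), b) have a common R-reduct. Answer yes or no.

Reduce t₁ = cons(p(p(m(b, cons(p(p(c)), c), b))), m(b, cons(b, p(b)), m(b, cons(b, b), p(p(c))))):
1. cons(p(p(m(b, cons(p(p(c)), c), b))), m(b, cons(b, p(b)), m(b, cons(b, b), p(p(c)))))  →  cons(p(p(c)), m(b, cons(b, p(b)), m(b, cons(b, b), p(p(c)))))   [R3 at 1.1.1]
2. cons(p(p(c)), m(b, cons(b, p(b)), m(b, cons(b, b), p(p(c)))))  →  cons(p(p(c)), p(b))   [R3 at 2]

Reduce t₂ = m(b, m(b, cons(cons(c, b), cons(m(b, cons(cons(c, b), b), c), cons(cons(c, m(b, cons(c, c), c)), p(b)))), p(b)), b):
1. m(b, m(b, cons(cons(c, b), cons(m(b, cons(cons(c, b), b), c), cons(cons(c, m(b, cons(c, c), c)), p(b)))), p(b)), b)  →  m(b, cons(m(b, cons(cons(c, b), b), c), cons(cons(c, m(b, cons(c, c), c)), p(b))), b)   [R3 at 2]
2. m(b, cons(m(b, cons(cons(c, b), b), c), cons(cons(c, m(b, cons(c, c), c)), p(b))), b)  →  cons(cons(c, m(b, cons(c, c), c)), p(b))   [R3 at ε]
3. cons(cons(c, m(b, cons(c, c), c)), p(b))  →  cons(cons(c, c), p(b))   [R3 at 1.2]

no — NF(t₁) = cons(p(p(c)), p(b)), NF(t₂) = cons(cons(c, c), p(b))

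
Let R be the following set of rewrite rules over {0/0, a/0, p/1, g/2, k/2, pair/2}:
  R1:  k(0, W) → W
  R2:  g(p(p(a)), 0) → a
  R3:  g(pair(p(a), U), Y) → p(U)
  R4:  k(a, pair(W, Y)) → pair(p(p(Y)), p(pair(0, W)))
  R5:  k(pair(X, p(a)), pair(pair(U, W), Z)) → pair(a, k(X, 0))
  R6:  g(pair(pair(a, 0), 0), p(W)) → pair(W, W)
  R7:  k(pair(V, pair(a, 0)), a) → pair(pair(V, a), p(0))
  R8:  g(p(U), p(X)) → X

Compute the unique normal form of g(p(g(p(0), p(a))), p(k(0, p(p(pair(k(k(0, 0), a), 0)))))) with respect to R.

1. g(p(g(p(0), p(a))), p(k(0, p(p(pair(k(k(0, 0), a), 0))))))  →  k(0, p(p(pair(k(k(0, 0), a), 0))))   [R8 at ε]
2. k(0, p(p(pair(k(k(0, 0), a), 0))))  →  p(p(pair(k(k(0, 0), a), 0)))   [R1 at ε]
3. p(p(pair(k(k(0, 0), a), 0)))  →  p(p(pair(k(0, a), 0)))   [R1 at 1.1.1.1]
4. p(p(pair(k(0, a), 0)))  →  p(p(pair(a, 0)))   [R1 at 1.1.1]

p(p(pair(a, 0)))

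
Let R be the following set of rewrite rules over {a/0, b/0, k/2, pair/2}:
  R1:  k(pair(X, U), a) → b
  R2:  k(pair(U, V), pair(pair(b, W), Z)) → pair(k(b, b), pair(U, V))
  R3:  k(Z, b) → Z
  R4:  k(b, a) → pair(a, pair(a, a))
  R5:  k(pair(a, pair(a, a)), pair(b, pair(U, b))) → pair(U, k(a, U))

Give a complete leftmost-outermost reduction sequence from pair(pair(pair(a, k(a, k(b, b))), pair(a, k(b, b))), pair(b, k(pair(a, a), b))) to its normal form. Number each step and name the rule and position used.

1. pair(pair(pair(a, k(a, k(b, b))), pair(a, k(b, b))), pair(b, k(pair(a, a), b)))  →  pair(pair(pair(a, k(a, b)), pair(a, k(b, b))), pair(b, k(pair(a, a), b)))   [R3 at 1.1.2.2]
2. pair(pair(pair(a, k(a, b)), pair(a, k(b, b))), pair(b, k(pair(a, a), b)))  →  pair(pair(pair(a, a), pair(a, k(b, b))), pair(b, k(pair(a, a), b)))   [R3 at 1.1.2]
3. pair(pair(pair(a, a), pair(a, k(b, b))), pair(b, k(pair(a, a), b)))  →  pair(pair(pair(a, a), pair(a, b)), pair(b, k(pair(a, a), b)))   [R3 at 1.2.2]
4. pair(pair(pair(a, a), pair(a, b)), pair(b, k(pair(a, a), b)))  →  pair(pair(pair(a, a), pair(a, b)), pair(b, pair(a, a)))   [R3 at 2.2]

pair(pair(pair(a, a), pair(a, b)), pair(b, pair(a, a)))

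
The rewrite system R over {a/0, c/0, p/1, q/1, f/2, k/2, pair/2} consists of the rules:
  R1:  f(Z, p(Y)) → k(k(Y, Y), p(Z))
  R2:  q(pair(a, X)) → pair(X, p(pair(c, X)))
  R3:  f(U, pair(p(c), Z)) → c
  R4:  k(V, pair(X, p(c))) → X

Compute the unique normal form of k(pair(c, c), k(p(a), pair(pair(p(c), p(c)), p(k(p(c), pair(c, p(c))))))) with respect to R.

1. k(pair(c, c), k(p(a), pair(pair(p(c), p(c)), p(k(p(c), pair(c, p(c)))))))  →  k(pair(c, c), k(p(a), pair(pair(p(c), p(c)), p(c))))   [R4 at 2.2.2.1]
2. k(pair(c, c), k(p(a), pair(pair(p(c), p(c)), p(c))))  →  k(pair(c, c), pair(p(c), p(c)))   [R4 at 2]
3. k(pair(c, c), pair(p(c), p(c)))  →  p(c)   [R4 at ε]

p(c)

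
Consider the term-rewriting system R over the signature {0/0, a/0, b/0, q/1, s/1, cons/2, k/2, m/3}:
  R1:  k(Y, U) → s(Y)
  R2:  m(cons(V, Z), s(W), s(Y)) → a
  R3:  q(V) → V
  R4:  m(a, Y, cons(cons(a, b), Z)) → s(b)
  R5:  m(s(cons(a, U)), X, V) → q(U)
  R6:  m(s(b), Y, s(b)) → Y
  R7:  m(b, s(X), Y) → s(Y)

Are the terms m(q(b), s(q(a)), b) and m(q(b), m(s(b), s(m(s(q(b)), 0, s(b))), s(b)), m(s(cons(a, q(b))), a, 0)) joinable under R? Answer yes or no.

yes — NF(t₁) = s(b), NF(t₂) = s(b)

Reduce t₁ = m(q(b), s(q(a)), b):
1. m(q(b), s(q(a)), b)  →  m(b, s(q(a)), b)   [R3 at 1]
2. m(b, s(q(a)), b)  →  s(b)   [R7 at ε]

Reduce t₂ = m(q(b), m(s(b), s(m(s(q(b)), 0, s(b))), s(b)), m(s(cons(a, q(b))), a, 0)):
1. m(q(b), m(s(b), s(m(s(q(b)), 0, s(b))), s(b)), m(s(cons(a, q(b))), a, 0))  →  m(b, m(s(b), s(m(s(q(b)), 0, s(b))), s(b)), m(s(cons(a, q(b))), a, 0))   [R3 at 1]
2. m(b, m(s(b), s(m(s(q(b)), 0, s(b))), s(b)), m(s(cons(a, q(b))), a, 0))  →  m(b, s(m(s(q(b)), 0, s(b))), m(s(cons(a, q(b))), a, 0))   [R6 at 2]
3. m(b, s(m(s(q(b)), 0, s(b))), m(s(cons(a, q(b))), a, 0))  →  s(m(s(cons(a, q(b))), a, 0))   [R7 at ε]
4. s(m(s(cons(a, q(b))), a, 0))  →  s(q(q(b)))   [R5 at 1]
5. s(q(q(b)))  →  s(q(b))   [R3 at 1]
6. s(q(b))  →  s(b)   [R3 at 1]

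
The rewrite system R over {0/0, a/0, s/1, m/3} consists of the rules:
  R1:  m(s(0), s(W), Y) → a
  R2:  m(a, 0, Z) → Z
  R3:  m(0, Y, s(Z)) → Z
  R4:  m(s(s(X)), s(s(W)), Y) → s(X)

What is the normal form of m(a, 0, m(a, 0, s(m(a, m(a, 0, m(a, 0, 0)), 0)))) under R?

1. m(a, 0, m(a, 0, s(m(a, m(a, 0, m(a, 0, 0)), 0))))  →  m(a, 0, s(m(a, m(a, 0, m(a, 0, 0)), 0)))   [R2 at ε]
2. m(a, 0, s(m(a, m(a, 0, m(a, 0, 0)), 0)))  →  s(m(a, m(a, 0, m(a, 0, 0)), 0))   [R2 at ε]
3. s(m(a, m(a, 0, m(a, 0, 0)), 0))  →  s(m(a, m(a, 0, 0), 0))   [R2 at 1.2]
4. s(m(a, m(a, 0, 0), 0))  →  s(m(a, 0, 0))   [R2 at 1.2]
5. s(m(a, 0, 0))  →  s(0)   [R2 at 1]

s(0)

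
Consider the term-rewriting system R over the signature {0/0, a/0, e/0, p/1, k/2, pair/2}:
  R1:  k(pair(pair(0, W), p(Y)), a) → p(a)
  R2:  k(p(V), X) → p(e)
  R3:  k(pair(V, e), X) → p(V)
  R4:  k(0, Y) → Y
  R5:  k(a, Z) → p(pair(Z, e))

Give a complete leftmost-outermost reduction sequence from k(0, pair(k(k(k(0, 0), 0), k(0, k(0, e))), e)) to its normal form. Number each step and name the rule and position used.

1. k(0, pair(k(k(k(0, 0), 0), k(0, k(0, e))), e))  →  pair(k(k(k(0, 0), 0), k(0, k(0, e))), e)   [R4 at ε]
2. pair(k(k(k(0, 0), 0), k(0, k(0, e))), e)  →  pair(k(k(0, 0), k(0, k(0, e))), e)   [R4 at 1.1.1]
3. pair(k(k(0, 0), k(0, k(0, e))), e)  →  pair(k(0, k(0, k(0, e))), e)   [R4 at 1.1]
4. pair(k(0, k(0, k(0, e))), e)  →  pair(k(0, k(0, e)), e)   [R4 at 1]
5. pair(k(0, k(0, e)), e)  →  pair(k(0, e), e)   [R4 at 1]
6. pair(k(0, e), e)  →  pair(e, e)   [R4 at 1]

pair(e, e)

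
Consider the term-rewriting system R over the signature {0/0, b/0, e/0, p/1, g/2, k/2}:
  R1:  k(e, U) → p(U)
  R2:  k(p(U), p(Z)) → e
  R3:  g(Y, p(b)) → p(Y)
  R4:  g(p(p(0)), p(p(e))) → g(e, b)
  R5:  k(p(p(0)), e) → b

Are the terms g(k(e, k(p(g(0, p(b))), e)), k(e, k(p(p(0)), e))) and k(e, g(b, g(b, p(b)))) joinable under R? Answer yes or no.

yes — NF(t₁) = p(p(b)), NF(t₂) = p(p(b))

Reduce t₁ = g(k(e, k(p(g(0, p(b))), e)), k(e, k(p(p(0)), e))):
1. g(k(e, k(p(g(0, p(b))), e)), k(e, k(p(p(0)), e)))  →  g(p(k(p(g(0, p(b))), e)), k(e, k(p(p(0)), e)))   [R1 at 1]
2. g(p(k(p(g(0, p(b))), e)), k(e, k(p(p(0)), e)))  →  g(p(k(p(p(0)), e)), k(e, k(p(p(0)), e)))   [R3 at 1.1.1.1]
3. g(p(k(p(p(0)), e)), k(e, k(p(p(0)), e)))  →  g(p(b), k(e, k(p(p(0)), e)))   [R5 at 1.1]
4. g(p(b), k(e, k(p(p(0)), e)))  →  g(p(b), p(k(p(p(0)), e)))   [R1 at 2]
5. g(p(b), p(k(p(p(0)), e)))  →  g(p(b), p(b))   [R5 at 2.1]
6. g(p(b), p(b))  →  p(p(b))   [R3 at ε]

Reduce t₂ = k(e, g(b, g(b, p(b)))):
1. k(e, g(b, g(b, p(b))))  →  p(g(b, g(b, p(b))))   [R1 at ε]
2. p(g(b, g(b, p(b))))  →  p(g(b, p(b)))   [R3 at 1.2]
3. p(g(b, p(b)))  →  p(p(b))   [R3 at 1]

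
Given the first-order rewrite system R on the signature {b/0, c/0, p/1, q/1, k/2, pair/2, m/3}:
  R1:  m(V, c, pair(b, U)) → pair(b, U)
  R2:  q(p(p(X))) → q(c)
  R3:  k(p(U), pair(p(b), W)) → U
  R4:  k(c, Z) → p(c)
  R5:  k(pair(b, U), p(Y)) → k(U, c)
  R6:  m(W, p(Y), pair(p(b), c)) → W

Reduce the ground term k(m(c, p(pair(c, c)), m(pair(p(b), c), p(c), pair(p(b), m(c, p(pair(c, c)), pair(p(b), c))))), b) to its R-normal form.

p(c)

1. k(m(c, p(pair(c, c)), m(pair(p(b), c), p(c), pair(p(b), m(c, p(pair(c, c)), pair(p(b), c))))), b)  →  k(m(c, p(pair(c, c)), m(pair(p(b), c), p(c), pair(p(b), c))), b)   [R6 at 1.3.3.2]
2. k(m(c, p(pair(c, c)), m(pair(p(b), c), p(c), pair(p(b), c))), b)  →  k(m(c, p(pair(c, c)), pair(p(b), c)), b)   [R6 at 1.3]
3. k(m(c, p(pair(c, c)), pair(p(b), c)), b)  →  k(c, b)   [R6 at 1]
4. k(c, b)  →  p(c)   [R4 at ε]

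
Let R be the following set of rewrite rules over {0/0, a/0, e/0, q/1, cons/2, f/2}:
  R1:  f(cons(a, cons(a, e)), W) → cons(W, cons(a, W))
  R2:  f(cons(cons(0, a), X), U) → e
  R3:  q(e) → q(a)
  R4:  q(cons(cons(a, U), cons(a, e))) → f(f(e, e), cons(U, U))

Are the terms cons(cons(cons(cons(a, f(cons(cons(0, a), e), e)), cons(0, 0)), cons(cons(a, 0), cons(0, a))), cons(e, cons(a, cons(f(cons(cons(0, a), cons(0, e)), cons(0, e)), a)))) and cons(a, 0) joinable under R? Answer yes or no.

Reduce t₁ = cons(cons(cons(cons(a, f(cons(cons(0, a), e), e)), cons(0, 0)), cons(cons(a, 0), cons(0, a))), cons(e, cons(a, cons(f(cons(cons(0, a), cons(0, e)), cons(0, e)), a)))):
1. cons(cons(cons(cons(a, f(cons(cons(0, a), e), e)), cons(0, 0)), cons(cons(a, 0), cons(0, a))), cons(e, cons(a, cons(f(cons(cons(0, a), cons(0, e)), cons(0, e)), a))))  →  cons(cons(cons(cons(a, e), cons(0, 0)), cons(cons(a, 0), cons(0, a))), cons(e, cons(a, cons(f(cons(cons(0, a), cons(0, e)), cons(0, e)), a))))   [R2 at 1.1.1.2]
2. cons(cons(cons(cons(a, e), cons(0, 0)), cons(cons(a, 0), cons(0, a))), cons(e, cons(a, cons(f(cons(cons(0, a), cons(0, e)), cons(0, e)), a))))  →  cons(cons(cons(cons(a, e), cons(0, 0)), cons(cons(a, 0), cons(0, a))), cons(e, cons(a, cons(e, a))))   [R2 at 2.2.2.1]

Reduce t₂ = cons(a, 0):

no — NF(t₁) = cons(cons(cons(cons(a, e), cons(0, 0)), cons(cons(a, 0), cons(0, a))), cons(e, cons(a, cons(e, a)))), NF(t₂) = cons(a, 0)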